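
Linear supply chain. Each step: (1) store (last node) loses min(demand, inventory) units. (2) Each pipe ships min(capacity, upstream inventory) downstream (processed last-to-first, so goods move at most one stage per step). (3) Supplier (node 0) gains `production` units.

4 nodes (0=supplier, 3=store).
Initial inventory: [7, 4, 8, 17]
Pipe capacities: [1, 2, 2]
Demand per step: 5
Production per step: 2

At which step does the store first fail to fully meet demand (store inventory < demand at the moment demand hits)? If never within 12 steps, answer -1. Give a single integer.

Step 1: demand=5,sold=5 ship[2->3]=2 ship[1->2]=2 ship[0->1]=1 prod=2 -> [8 3 8 14]
Step 2: demand=5,sold=5 ship[2->3]=2 ship[1->2]=2 ship[0->1]=1 prod=2 -> [9 2 8 11]
Step 3: demand=5,sold=5 ship[2->3]=2 ship[1->2]=2 ship[0->1]=1 prod=2 -> [10 1 8 8]
Step 4: demand=5,sold=5 ship[2->3]=2 ship[1->2]=1 ship[0->1]=1 prod=2 -> [11 1 7 5]
Step 5: demand=5,sold=5 ship[2->3]=2 ship[1->2]=1 ship[0->1]=1 prod=2 -> [12 1 6 2]
Step 6: demand=5,sold=2 ship[2->3]=2 ship[1->2]=1 ship[0->1]=1 prod=2 -> [13 1 5 2]
Step 7: demand=5,sold=2 ship[2->3]=2 ship[1->2]=1 ship[0->1]=1 prod=2 -> [14 1 4 2]
Step 8: demand=5,sold=2 ship[2->3]=2 ship[1->2]=1 ship[0->1]=1 prod=2 -> [15 1 3 2]
Step 9: demand=5,sold=2 ship[2->3]=2 ship[1->2]=1 ship[0->1]=1 prod=2 -> [16 1 2 2]
Step 10: demand=5,sold=2 ship[2->3]=2 ship[1->2]=1 ship[0->1]=1 prod=2 -> [17 1 1 2]
Step 11: demand=5,sold=2 ship[2->3]=1 ship[1->2]=1 ship[0->1]=1 prod=2 -> [18 1 1 1]
Step 12: demand=5,sold=1 ship[2->3]=1 ship[1->2]=1 ship[0->1]=1 prod=2 -> [19 1 1 1]
First stockout at step 6

6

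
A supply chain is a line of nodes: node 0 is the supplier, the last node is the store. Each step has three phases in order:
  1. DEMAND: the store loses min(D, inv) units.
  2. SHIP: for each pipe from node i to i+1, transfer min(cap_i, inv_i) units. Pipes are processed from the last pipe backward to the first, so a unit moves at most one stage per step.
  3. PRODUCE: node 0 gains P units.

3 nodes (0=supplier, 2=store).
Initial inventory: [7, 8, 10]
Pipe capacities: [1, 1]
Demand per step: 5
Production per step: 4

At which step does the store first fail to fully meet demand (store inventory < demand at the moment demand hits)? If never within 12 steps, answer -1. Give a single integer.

Step 1: demand=5,sold=5 ship[1->2]=1 ship[0->1]=1 prod=4 -> [10 8 6]
Step 2: demand=5,sold=5 ship[1->2]=1 ship[0->1]=1 prod=4 -> [13 8 2]
Step 3: demand=5,sold=2 ship[1->2]=1 ship[0->1]=1 prod=4 -> [16 8 1]
Step 4: demand=5,sold=1 ship[1->2]=1 ship[0->1]=1 prod=4 -> [19 8 1]
Step 5: demand=5,sold=1 ship[1->2]=1 ship[0->1]=1 prod=4 -> [22 8 1]
Step 6: demand=5,sold=1 ship[1->2]=1 ship[0->1]=1 prod=4 -> [25 8 1]
Step 7: demand=5,sold=1 ship[1->2]=1 ship[0->1]=1 prod=4 -> [28 8 1]
Step 8: demand=5,sold=1 ship[1->2]=1 ship[0->1]=1 prod=4 -> [31 8 1]
Step 9: demand=5,sold=1 ship[1->2]=1 ship[0->1]=1 prod=4 -> [34 8 1]
Step 10: demand=5,sold=1 ship[1->2]=1 ship[0->1]=1 prod=4 -> [37 8 1]
Step 11: demand=5,sold=1 ship[1->2]=1 ship[0->1]=1 prod=4 -> [40 8 1]
Step 12: demand=5,sold=1 ship[1->2]=1 ship[0->1]=1 prod=4 -> [43 8 1]
First stockout at step 3

3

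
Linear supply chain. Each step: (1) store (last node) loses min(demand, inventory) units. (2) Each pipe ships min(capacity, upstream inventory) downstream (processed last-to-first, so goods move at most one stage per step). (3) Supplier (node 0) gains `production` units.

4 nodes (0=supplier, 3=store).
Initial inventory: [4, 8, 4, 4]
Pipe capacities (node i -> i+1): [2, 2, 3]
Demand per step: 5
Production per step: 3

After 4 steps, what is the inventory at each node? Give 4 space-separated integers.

Step 1: demand=5,sold=4 ship[2->3]=3 ship[1->2]=2 ship[0->1]=2 prod=3 -> inv=[5 8 3 3]
Step 2: demand=5,sold=3 ship[2->3]=3 ship[1->2]=2 ship[0->1]=2 prod=3 -> inv=[6 8 2 3]
Step 3: demand=5,sold=3 ship[2->3]=2 ship[1->2]=2 ship[0->1]=2 prod=3 -> inv=[7 8 2 2]
Step 4: demand=5,sold=2 ship[2->3]=2 ship[1->2]=2 ship[0->1]=2 prod=3 -> inv=[8 8 2 2]

8 8 2 2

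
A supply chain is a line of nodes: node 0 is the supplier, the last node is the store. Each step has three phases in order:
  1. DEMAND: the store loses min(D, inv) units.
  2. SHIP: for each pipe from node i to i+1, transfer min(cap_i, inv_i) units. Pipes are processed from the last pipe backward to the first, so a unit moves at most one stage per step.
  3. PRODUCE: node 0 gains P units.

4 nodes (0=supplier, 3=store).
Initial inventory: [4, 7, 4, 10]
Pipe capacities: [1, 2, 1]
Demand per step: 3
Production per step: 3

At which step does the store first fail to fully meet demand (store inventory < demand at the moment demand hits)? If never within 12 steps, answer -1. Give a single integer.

Step 1: demand=3,sold=3 ship[2->3]=1 ship[1->2]=2 ship[0->1]=1 prod=3 -> [6 6 5 8]
Step 2: demand=3,sold=3 ship[2->3]=1 ship[1->2]=2 ship[0->1]=1 prod=3 -> [8 5 6 6]
Step 3: demand=3,sold=3 ship[2->3]=1 ship[1->2]=2 ship[0->1]=1 prod=3 -> [10 4 7 4]
Step 4: demand=3,sold=3 ship[2->3]=1 ship[1->2]=2 ship[0->1]=1 prod=3 -> [12 3 8 2]
Step 5: demand=3,sold=2 ship[2->3]=1 ship[1->2]=2 ship[0->1]=1 prod=3 -> [14 2 9 1]
Step 6: demand=3,sold=1 ship[2->3]=1 ship[1->2]=2 ship[0->1]=1 prod=3 -> [16 1 10 1]
Step 7: demand=3,sold=1 ship[2->3]=1 ship[1->2]=1 ship[0->1]=1 prod=3 -> [18 1 10 1]
Step 8: demand=3,sold=1 ship[2->3]=1 ship[1->2]=1 ship[0->1]=1 prod=3 -> [20 1 10 1]
Step 9: demand=3,sold=1 ship[2->3]=1 ship[1->2]=1 ship[0->1]=1 prod=3 -> [22 1 10 1]
Step 10: demand=3,sold=1 ship[2->3]=1 ship[1->2]=1 ship[0->1]=1 prod=3 -> [24 1 10 1]
Step 11: demand=3,sold=1 ship[2->3]=1 ship[1->2]=1 ship[0->1]=1 prod=3 -> [26 1 10 1]
Step 12: demand=3,sold=1 ship[2->3]=1 ship[1->2]=1 ship[0->1]=1 prod=3 -> [28 1 10 1]
First stockout at step 5

5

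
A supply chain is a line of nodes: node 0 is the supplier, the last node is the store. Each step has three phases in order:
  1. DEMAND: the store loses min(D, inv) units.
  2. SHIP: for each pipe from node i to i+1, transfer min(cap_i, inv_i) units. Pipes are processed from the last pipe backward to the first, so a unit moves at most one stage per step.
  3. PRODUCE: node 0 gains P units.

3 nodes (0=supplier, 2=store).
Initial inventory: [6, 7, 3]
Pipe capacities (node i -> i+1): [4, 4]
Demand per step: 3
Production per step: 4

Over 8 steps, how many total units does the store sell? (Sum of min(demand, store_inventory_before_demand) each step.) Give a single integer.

Step 1: sold=3 (running total=3) -> [6 7 4]
Step 2: sold=3 (running total=6) -> [6 7 5]
Step 3: sold=3 (running total=9) -> [6 7 6]
Step 4: sold=3 (running total=12) -> [6 7 7]
Step 5: sold=3 (running total=15) -> [6 7 8]
Step 6: sold=3 (running total=18) -> [6 7 9]
Step 7: sold=3 (running total=21) -> [6 7 10]
Step 8: sold=3 (running total=24) -> [6 7 11]

Answer: 24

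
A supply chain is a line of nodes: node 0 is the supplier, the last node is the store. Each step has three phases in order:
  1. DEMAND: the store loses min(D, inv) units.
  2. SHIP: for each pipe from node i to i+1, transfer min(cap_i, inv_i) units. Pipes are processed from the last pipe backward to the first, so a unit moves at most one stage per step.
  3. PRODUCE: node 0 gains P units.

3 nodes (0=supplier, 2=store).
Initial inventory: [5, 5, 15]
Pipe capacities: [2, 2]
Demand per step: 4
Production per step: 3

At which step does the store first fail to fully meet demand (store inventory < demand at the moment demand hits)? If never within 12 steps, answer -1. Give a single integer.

Step 1: demand=4,sold=4 ship[1->2]=2 ship[0->1]=2 prod=3 -> [6 5 13]
Step 2: demand=4,sold=4 ship[1->2]=2 ship[0->1]=2 prod=3 -> [7 5 11]
Step 3: demand=4,sold=4 ship[1->2]=2 ship[0->1]=2 prod=3 -> [8 5 9]
Step 4: demand=4,sold=4 ship[1->2]=2 ship[0->1]=2 prod=3 -> [9 5 7]
Step 5: demand=4,sold=4 ship[1->2]=2 ship[0->1]=2 prod=3 -> [10 5 5]
Step 6: demand=4,sold=4 ship[1->2]=2 ship[0->1]=2 prod=3 -> [11 5 3]
Step 7: demand=4,sold=3 ship[1->2]=2 ship[0->1]=2 prod=3 -> [12 5 2]
Step 8: demand=4,sold=2 ship[1->2]=2 ship[0->1]=2 prod=3 -> [13 5 2]
Step 9: demand=4,sold=2 ship[1->2]=2 ship[0->1]=2 prod=3 -> [14 5 2]
Step 10: demand=4,sold=2 ship[1->2]=2 ship[0->1]=2 prod=3 -> [15 5 2]
Step 11: demand=4,sold=2 ship[1->2]=2 ship[0->1]=2 prod=3 -> [16 5 2]
Step 12: demand=4,sold=2 ship[1->2]=2 ship[0->1]=2 prod=3 -> [17 5 2]
First stockout at step 7

7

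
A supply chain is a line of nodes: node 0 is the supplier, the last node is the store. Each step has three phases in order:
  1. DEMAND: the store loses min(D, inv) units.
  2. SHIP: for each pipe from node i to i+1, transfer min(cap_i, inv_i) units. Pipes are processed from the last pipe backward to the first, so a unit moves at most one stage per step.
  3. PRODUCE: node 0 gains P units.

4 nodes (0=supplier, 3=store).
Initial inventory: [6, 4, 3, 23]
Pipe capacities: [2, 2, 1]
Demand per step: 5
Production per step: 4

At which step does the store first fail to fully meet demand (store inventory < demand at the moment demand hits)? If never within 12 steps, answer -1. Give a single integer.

Step 1: demand=5,sold=5 ship[2->3]=1 ship[1->2]=2 ship[0->1]=2 prod=4 -> [8 4 4 19]
Step 2: demand=5,sold=5 ship[2->3]=1 ship[1->2]=2 ship[0->1]=2 prod=4 -> [10 4 5 15]
Step 3: demand=5,sold=5 ship[2->3]=1 ship[1->2]=2 ship[0->1]=2 prod=4 -> [12 4 6 11]
Step 4: demand=5,sold=5 ship[2->3]=1 ship[1->2]=2 ship[0->1]=2 prod=4 -> [14 4 7 7]
Step 5: demand=5,sold=5 ship[2->3]=1 ship[1->2]=2 ship[0->1]=2 prod=4 -> [16 4 8 3]
Step 6: demand=5,sold=3 ship[2->3]=1 ship[1->2]=2 ship[0->1]=2 prod=4 -> [18 4 9 1]
Step 7: demand=5,sold=1 ship[2->3]=1 ship[1->2]=2 ship[0->1]=2 prod=4 -> [20 4 10 1]
Step 8: demand=5,sold=1 ship[2->3]=1 ship[1->2]=2 ship[0->1]=2 prod=4 -> [22 4 11 1]
Step 9: demand=5,sold=1 ship[2->3]=1 ship[1->2]=2 ship[0->1]=2 prod=4 -> [24 4 12 1]
Step 10: demand=5,sold=1 ship[2->3]=1 ship[1->2]=2 ship[0->1]=2 prod=4 -> [26 4 13 1]
Step 11: demand=5,sold=1 ship[2->3]=1 ship[1->2]=2 ship[0->1]=2 prod=4 -> [28 4 14 1]
Step 12: demand=5,sold=1 ship[2->3]=1 ship[1->2]=2 ship[0->1]=2 prod=4 -> [30 4 15 1]
First stockout at step 6

6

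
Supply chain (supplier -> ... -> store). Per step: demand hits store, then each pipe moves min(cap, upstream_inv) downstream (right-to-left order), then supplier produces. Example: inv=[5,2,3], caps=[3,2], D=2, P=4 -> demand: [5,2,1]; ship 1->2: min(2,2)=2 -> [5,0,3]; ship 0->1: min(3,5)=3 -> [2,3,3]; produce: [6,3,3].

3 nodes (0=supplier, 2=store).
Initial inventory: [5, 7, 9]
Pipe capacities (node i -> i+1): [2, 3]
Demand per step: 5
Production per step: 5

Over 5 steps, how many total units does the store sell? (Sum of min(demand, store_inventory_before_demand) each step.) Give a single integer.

Answer: 21

Derivation:
Step 1: sold=5 (running total=5) -> [8 6 7]
Step 2: sold=5 (running total=10) -> [11 5 5]
Step 3: sold=5 (running total=15) -> [14 4 3]
Step 4: sold=3 (running total=18) -> [17 3 3]
Step 5: sold=3 (running total=21) -> [20 2 3]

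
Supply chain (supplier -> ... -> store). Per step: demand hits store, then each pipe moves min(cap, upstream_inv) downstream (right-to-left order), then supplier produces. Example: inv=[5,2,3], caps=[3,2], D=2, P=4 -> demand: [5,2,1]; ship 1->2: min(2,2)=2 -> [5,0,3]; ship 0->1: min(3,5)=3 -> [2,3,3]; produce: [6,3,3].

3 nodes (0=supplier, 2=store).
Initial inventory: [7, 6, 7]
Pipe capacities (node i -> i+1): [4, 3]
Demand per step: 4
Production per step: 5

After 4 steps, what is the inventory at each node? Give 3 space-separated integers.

Step 1: demand=4,sold=4 ship[1->2]=3 ship[0->1]=4 prod=5 -> inv=[8 7 6]
Step 2: demand=4,sold=4 ship[1->2]=3 ship[0->1]=4 prod=5 -> inv=[9 8 5]
Step 3: demand=4,sold=4 ship[1->2]=3 ship[0->1]=4 prod=5 -> inv=[10 9 4]
Step 4: demand=4,sold=4 ship[1->2]=3 ship[0->1]=4 prod=5 -> inv=[11 10 3]

11 10 3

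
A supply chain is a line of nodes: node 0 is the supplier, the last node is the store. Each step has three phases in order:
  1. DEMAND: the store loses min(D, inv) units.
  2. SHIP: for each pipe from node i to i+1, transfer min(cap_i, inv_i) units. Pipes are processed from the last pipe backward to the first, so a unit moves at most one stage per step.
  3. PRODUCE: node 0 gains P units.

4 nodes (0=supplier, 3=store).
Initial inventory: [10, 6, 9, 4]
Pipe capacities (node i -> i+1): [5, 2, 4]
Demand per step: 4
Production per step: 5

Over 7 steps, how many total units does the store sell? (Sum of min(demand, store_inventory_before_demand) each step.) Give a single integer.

Step 1: sold=4 (running total=4) -> [10 9 7 4]
Step 2: sold=4 (running total=8) -> [10 12 5 4]
Step 3: sold=4 (running total=12) -> [10 15 3 4]
Step 4: sold=4 (running total=16) -> [10 18 2 3]
Step 5: sold=3 (running total=19) -> [10 21 2 2]
Step 6: sold=2 (running total=21) -> [10 24 2 2]
Step 7: sold=2 (running total=23) -> [10 27 2 2]

Answer: 23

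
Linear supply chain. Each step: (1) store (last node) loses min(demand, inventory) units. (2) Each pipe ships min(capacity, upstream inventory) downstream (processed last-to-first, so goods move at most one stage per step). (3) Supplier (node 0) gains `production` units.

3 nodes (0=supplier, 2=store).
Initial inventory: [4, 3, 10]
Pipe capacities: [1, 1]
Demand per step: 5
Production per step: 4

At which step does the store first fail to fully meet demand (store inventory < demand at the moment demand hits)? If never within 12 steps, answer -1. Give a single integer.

Step 1: demand=5,sold=5 ship[1->2]=1 ship[0->1]=1 prod=4 -> [7 3 6]
Step 2: demand=5,sold=5 ship[1->2]=1 ship[0->1]=1 prod=4 -> [10 3 2]
Step 3: demand=5,sold=2 ship[1->2]=1 ship[0->1]=1 prod=4 -> [13 3 1]
Step 4: demand=5,sold=1 ship[1->2]=1 ship[0->1]=1 prod=4 -> [16 3 1]
Step 5: demand=5,sold=1 ship[1->2]=1 ship[0->1]=1 prod=4 -> [19 3 1]
Step 6: demand=5,sold=1 ship[1->2]=1 ship[0->1]=1 prod=4 -> [22 3 1]
Step 7: demand=5,sold=1 ship[1->2]=1 ship[0->1]=1 prod=4 -> [25 3 1]
Step 8: demand=5,sold=1 ship[1->2]=1 ship[0->1]=1 prod=4 -> [28 3 1]
Step 9: demand=5,sold=1 ship[1->2]=1 ship[0->1]=1 prod=4 -> [31 3 1]
Step 10: demand=5,sold=1 ship[1->2]=1 ship[0->1]=1 prod=4 -> [34 3 1]
Step 11: demand=5,sold=1 ship[1->2]=1 ship[0->1]=1 prod=4 -> [37 3 1]
Step 12: demand=5,sold=1 ship[1->2]=1 ship[0->1]=1 prod=4 -> [40 3 1]
First stockout at step 3

3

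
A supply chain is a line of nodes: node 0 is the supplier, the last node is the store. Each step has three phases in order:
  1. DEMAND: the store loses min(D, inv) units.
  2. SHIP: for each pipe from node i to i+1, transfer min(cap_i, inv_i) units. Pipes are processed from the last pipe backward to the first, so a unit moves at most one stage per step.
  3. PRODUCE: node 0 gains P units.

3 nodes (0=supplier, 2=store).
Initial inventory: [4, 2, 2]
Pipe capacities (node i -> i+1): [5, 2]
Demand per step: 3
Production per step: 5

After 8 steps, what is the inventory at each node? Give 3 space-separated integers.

Step 1: demand=3,sold=2 ship[1->2]=2 ship[0->1]=4 prod=5 -> inv=[5 4 2]
Step 2: demand=3,sold=2 ship[1->2]=2 ship[0->1]=5 prod=5 -> inv=[5 7 2]
Step 3: demand=3,sold=2 ship[1->2]=2 ship[0->1]=5 prod=5 -> inv=[5 10 2]
Step 4: demand=3,sold=2 ship[1->2]=2 ship[0->1]=5 prod=5 -> inv=[5 13 2]
Step 5: demand=3,sold=2 ship[1->2]=2 ship[0->1]=5 prod=5 -> inv=[5 16 2]
Step 6: demand=3,sold=2 ship[1->2]=2 ship[0->1]=5 prod=5 -> inv=[5 19 2]
Step 7: demand=3,sold=2 ship[1->2]=2 ship[0->1]=5 prod=5 -> inv=[5 22 2]
Step 8: demand=3,sold=2 ship[1->2]=2 ship[0->1]=5 prod=5 -> inv=[5 25 2]

5 25 2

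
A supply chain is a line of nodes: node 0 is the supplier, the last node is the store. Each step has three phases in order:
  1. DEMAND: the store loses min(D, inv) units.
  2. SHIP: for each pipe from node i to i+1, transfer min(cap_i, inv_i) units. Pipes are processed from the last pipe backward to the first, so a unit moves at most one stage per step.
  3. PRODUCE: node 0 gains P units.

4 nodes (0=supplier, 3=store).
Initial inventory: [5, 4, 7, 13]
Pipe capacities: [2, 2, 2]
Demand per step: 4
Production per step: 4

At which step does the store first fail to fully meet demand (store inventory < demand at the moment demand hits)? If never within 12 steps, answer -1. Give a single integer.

Step 1: demand=4,sold=4 ship[2->3]=2 ship[1->2]=2 ship[0->1]=2 prod=4 -> [7 4 7 11]
Step 2: demand=4,sold=4 ship[2->3]=2 ship[1->2]=2 ship[0->1]=2 prod=4 -> [9 4 7 9]
Step 3: demand=4,sold=4 ship[2->3]=2 ship[1->2]=2 ship[0->1]=2 prod=4 -> [11 4 7 7]
Step 4: demand=4,sold=4 ship[2->3]=2 ship[1->2]=2 ship[0->1]=2 prod=4 -> [13 4 7 5]
Step 5: demand=4,sold=4 ship[2->3]=2 ship[1->2]=2 ship[0->1]=2 prod=4 -> [15 4 7 3]
Step 6: demand=4,sold=3 ship[2->3]=2 ship[1->2]=2 ship[0->1]=2 prod=4 -> [17 4 7 2]
Step 7: demand=4,sold=2 ship[2->3]=2 ship[1->2]=2 ship[0->1]=2 prod=4 -> [19 4 7 2]
Step 8: demand=4,sold=2 ship[2->3]=2 ship[1->2]=2 ship[0->1]=2 prod=4 -> [21 4 7 2]
Step 9: demand=4,sold=2 ship[2->3]=2 ship[1->2]=2 ship[0->1]=2 prod=4 -> [23 4 7 2]
Step 10: demand=4,sold=2 ship[2->3]=2 ship[1->2]=2 ship[0->1]=2 prod=4 -> [25 4 7 2]
Step 11: demand=4,sold=2 ship[2->3]=2 ship[1->2]=2 ship[0->1]=2 prod=4 -> [27 4 7 2]
Step 12: demand=4,sold=2 ship[2->3]=2 ship[1->2]=2 ship[0->1]=2 prod=4 -> [29 4 7 2]
First stockout at step 6

6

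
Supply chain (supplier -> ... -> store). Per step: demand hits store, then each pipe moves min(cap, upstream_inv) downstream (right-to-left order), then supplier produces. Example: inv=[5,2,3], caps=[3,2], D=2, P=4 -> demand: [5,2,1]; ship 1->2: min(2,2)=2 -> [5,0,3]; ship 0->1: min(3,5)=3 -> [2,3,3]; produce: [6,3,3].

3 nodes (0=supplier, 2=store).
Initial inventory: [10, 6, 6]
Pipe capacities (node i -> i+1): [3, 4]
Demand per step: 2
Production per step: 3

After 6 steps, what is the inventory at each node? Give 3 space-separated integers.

Step 1: demand=2,sold=2 ship[1->2]=4 ship[0->1]=3 prod=3 -> inv=[10 5 8]
Step 2: demand=2,sold=2 ship[1->2]=4 ship[0->1]=3 prod=3 -> inv=[10 4 10]
Step 3: demand=2,sold=2 ship[1->2]=4 ship[0->1]=3 prod=3 -> inv=[10 3 12]
Step 4: demand=2,sold=2 ship[1->2]=3 ship[0->1]=3 prod=3 -> inv=[10 3 13]
Step 5: demand=2,sold=2 ship[1->2]=3 ship[0->1]=3 prod=3 -> inv=[10 3 14]
Step 6: demand=2,sold=2 ship[1->2]=3 ship[0->1]=3 prod=3 -> inv=[10 3 15]

10 3 15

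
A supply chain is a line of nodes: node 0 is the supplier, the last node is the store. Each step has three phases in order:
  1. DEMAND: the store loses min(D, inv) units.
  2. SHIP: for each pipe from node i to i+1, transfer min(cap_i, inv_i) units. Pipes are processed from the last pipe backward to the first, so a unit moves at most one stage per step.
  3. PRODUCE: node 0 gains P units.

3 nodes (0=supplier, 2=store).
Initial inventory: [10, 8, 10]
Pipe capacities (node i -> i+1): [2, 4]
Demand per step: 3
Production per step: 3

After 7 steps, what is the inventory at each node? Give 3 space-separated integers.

Step 1: demand=3,sold=3 ship[1->2]=4 ship[0->1]=2 prod=3 -> inv=[11 6 11]
Step 2: demand=3,sold=3 ship[1->2]=4 ship[0->1]=2 prod=3 -> inv=[12 4 12]
Step 3: demand=3,sold=3 ship[1->2]=4 ship[0->1]=2 prod=3 -> inv=[13 2 13]
Step 4: demand=3,sold=3 ship[1->2]=2 ship[0->1]=2 prod=3 -> inv=[14 2 12]
Step 5: demand=3,sold=3 ship[1->2]=2 ship[0->1]=2 prod=3 -> inv=[15 2 11]
Step 6: demand=3,sold=3 ship[1->2]=2 ship[0->1]=2 prod=3 -> inv=[16 2 10]
Step 7: demand=3,sold=3 ship[1->2]=2 ship[0->1]=2 prod=3 -> inv=[17 2 9]

17 2 9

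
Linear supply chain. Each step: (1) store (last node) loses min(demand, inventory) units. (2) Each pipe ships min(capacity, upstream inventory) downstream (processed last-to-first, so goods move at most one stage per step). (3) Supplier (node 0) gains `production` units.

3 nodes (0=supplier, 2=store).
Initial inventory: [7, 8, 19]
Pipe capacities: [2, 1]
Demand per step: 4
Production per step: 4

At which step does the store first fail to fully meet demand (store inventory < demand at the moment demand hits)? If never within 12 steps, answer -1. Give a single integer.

Step 1: demand=4,sold=4 ship[1->2]=1 ship[0->1]=2 prod=4 -> [9 9 16]
Step 2: demand=4,sold=4 ship[1->2]=1 ship[0->1]=2 prod=4 -> [11 10 13]
Step 3: demand=4,sold=4 ship[1->2]=1 ship[0->1]=2 prod=4 -> [13 11 10]
Step 4: demand=4,sold=4 ship[1->2]=1 ship[0->1]=2 prod=4 -> [15 12 7]
Step 5: demand=4,sold=4 ship[1->2]=1 ship[0->1]=2 prod=4 -> [17 13 4]
Step 6: demand=4,sold=4 ship[1->2]=1 ship[0->1]=2 prod=4 -> [19 14 1]
Step 7: demand=4,sold=1 ship[1->2]=1 ship[0->1]=2 prod=4 -> [21 15 1]
Step 8: demand=4,sold=1 ship[1->2]=1 ship[0->1]=2 prod=4 -> [23 16 1]
Step 9: demand=4,sold=1 ship[1->2]=1 ship[0->1]=2 prod=4 -> [25 17 1]
Step 10: demand=4,sold=1 ship[1->2]=1 ship[0->1]=2 prod=4 -> [27 18 1]
Step 11: demand=4,sold=1 ship[1->2]=1 ship[0->1]=2 prod=4 -> [29 19 1]
Step 12: demand=4,sold=1 ship[1->2]=1 ship[0->1]=2 prod=4 -> [31 20 1]
First stockout at step 7

7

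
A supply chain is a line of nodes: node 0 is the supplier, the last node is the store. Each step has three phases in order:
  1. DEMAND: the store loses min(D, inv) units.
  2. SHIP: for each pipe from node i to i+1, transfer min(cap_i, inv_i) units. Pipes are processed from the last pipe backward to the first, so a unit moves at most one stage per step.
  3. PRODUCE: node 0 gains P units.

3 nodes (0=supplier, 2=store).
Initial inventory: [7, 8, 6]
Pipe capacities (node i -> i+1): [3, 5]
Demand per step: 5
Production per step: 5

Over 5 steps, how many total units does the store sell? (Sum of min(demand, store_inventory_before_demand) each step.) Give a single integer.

Step 1: sold=5 (running total=5) -> [9 6 6]
Step 2: sold=5 (running total=10) -> [11 4 6]
Step 3: sold=5 (running total=15) -> [13 3 5]
Step 4: sold=5 (running total=20) -> [15 3 3]
Step 5: sold=3 (running total=23) -> [17 3 3]

Answer: 23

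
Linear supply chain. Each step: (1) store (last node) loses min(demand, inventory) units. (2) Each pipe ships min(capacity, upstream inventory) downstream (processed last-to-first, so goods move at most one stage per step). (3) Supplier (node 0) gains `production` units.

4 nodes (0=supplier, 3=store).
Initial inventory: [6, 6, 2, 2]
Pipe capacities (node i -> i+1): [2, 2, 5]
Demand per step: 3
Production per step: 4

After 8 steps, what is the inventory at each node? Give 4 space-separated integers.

Step 1: demand=3,sold=2 ship[2->3]=2 ship[1->2]=2 ship[0->1]=2 prod=4 -> inv=[8 6 2 2]
Step 2: demand=3,sold=2 ship[2->3]=2 ship[1->2]=2 ship[0->1]=2 prod=4 -> inv=[10 6 2 2]
Step 3: demand=3,sold=2 ship[2->3]=2 ship[1->2]=2 ship[0->1]=2 prod=4 -> inv=[12 6 2 2]
Step 4: demand=3,sold=2 ship[2->3]=2 ship[1->2]=2 ship[0->1]=2 prod=4 -> inv=[14 6 2 2]
Step 5: demand=3,sold=2 ship[2->3]=2 ship[1->2]=2 ship[0->1]=2 prod=4 -> inv=[16 6 2 2]
Step 6: demand=3,sold=2 ship[2->3]=2 ship[1->2]=2 ship[0->1]=2 prod=4 -> inv=[18 6 2 2]
Step 7: demand=3,sold=2 ship[2->3]=2 ship[1->2]=2 ship[0->1]=2 prod=4 -> inv=[20 6 2 2]
Step 8: demand=3,sold=2 ship[2->3]=2 ship[1->2]=2 ship[0->1]=2 prod=4 -> inv=[22 6 2 2]

22 6 2 2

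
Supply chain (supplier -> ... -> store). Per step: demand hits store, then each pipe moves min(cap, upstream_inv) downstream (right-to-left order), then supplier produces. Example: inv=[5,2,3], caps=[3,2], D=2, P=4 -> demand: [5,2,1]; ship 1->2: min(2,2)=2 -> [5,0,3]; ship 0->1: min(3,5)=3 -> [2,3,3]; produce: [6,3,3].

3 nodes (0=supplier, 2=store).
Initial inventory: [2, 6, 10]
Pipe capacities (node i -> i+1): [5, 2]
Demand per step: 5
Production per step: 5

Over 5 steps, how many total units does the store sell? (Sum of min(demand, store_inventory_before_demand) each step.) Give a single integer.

Step 1: sold=5 (running total=5) -> [5 6 7]
Step 2: sold=5 (running total=10) -> [5 9 4]
Step 3: sold=4 (running total=14) -> [5 12 2]
Step 4: sold=2 (running total=16) -> [5 15 2]
Step 5: sold=2 (running total=18) -> [5 18 2]

Answer: 18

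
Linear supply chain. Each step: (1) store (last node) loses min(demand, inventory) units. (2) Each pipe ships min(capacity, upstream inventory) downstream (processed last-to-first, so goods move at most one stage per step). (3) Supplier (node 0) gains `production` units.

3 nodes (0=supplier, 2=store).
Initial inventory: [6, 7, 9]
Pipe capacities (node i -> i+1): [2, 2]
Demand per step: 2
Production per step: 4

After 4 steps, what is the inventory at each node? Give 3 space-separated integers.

Step 1: demand=2,sold=2 ship[1->2]=2 ship[0->1]=2 prod=4 -> inv=[8 7 9]
Step 2: demand=2,sold=2 ship[1->2]=2 ship[0->1]=2 prod=4 -> inv=[10 7 9]
Step 3: demand=2,sold=2 ship[1->2]=2 ship[0->1]=2 prod=4 -> inv=[12 7 9]
Step 4: demand=2,sold=2 ship[1->2]=2 ship[0->1]=2 prod=4 -> inv=[14 7 9]

14 7 9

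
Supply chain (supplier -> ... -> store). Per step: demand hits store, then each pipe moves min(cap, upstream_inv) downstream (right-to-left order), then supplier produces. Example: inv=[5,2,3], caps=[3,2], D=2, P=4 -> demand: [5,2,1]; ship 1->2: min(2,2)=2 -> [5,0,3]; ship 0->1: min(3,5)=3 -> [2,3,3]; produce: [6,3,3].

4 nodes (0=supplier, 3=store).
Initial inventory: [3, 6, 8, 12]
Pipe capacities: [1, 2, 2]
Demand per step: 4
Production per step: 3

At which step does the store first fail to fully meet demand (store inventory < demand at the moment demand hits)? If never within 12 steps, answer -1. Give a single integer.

Step 1: demand=4,sold=4 ship[2->3]=2 ship[1->2]=2 ship[0->1]=1 prod=3 -> [5 5 8 10]
Step 2: demand=4,sold=4 ship[2->3]=2 ship[1->2]=2 ship[0->1]=1 prod=3 -> [7 4 8 8]
Step 3: demand=4,sold=4 ship[2->3]=2 ship[1->2]=2 ship[0->1]=1 prod=3 -> [9 3 8 6]
Step 4: demand=4,sold=4 ship[2->3]=2 ship[1->2]=2 ship[0->1]=1 prod=3 -> [11 2 8 4]
Step 5: demand=4,sold=4 ship[2->3]=2 ship[1->2]=2 ship[0->1]=1 prod=3 -> [13 1 8 2]
Step 6: demand=4,sold=2 ship[2->3]=2 ship[1->2]=1 ship[0->1]=1 prod=3 -> [15 1 7 2]
Step 7: demand=4,sold=2 ship[2->3]=2 ship[1->2]=1 ship[0->1]=1 prod=3 -> [17 1 6 2]
Step 8: demand=4,sold=2 ship[2->3]=2 ship[1->2]=1 ship[0->1]=1 prod=3 -> [19 1 5 2]
Step 9: demand=4,sold=2 ship[2->3]=2 ship[1->2]=1 ship[0->1]=1 prod=3 -> [21 1 4 2]
Step 10: demand=4,sold=2 ship[2->3]=2 ship[1->2]=1 ship[0->1]=1 prod=3 -> [23 1 3 2]
Step 11: demand=4,sold=2 ship[2->3]=2 ship[1->2]=1 ship[0->1]=1 prod=3 -> [25 1 2 2]
Step 12: demand=4,sold=2 ship[2->3]=2 ship[1->2]=1 ship[0->1]=1 prod=3 -> [27 1 1 2]
First stockout at step 6

6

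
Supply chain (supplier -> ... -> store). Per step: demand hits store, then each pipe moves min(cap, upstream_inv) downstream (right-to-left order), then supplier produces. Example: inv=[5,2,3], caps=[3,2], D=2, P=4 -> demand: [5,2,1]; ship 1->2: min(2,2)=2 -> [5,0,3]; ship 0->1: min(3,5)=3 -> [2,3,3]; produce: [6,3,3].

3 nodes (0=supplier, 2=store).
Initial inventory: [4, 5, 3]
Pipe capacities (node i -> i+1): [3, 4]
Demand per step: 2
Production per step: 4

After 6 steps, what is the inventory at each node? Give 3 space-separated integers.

Step 1: demand=2,sold=2 ship[1->2]=4 ship[0->1]=3 prod=4 -> inv=[5 4 5]
Step 2: demand=2,sold=2 ship[1->2]=4 ship[0->1]=3 prod=4 -> inv=[6 3 7]
Step 3: demand=2,sold=2 ship[1->2]=3 ship[0->1]=3 prod=4 -> inv=[7 3 8]
Step 4: demand=2,sold=2 ship[1->2]=3 ship[0->1]=3 prod=4 -> inv=[8 3 9]
Step 5: demand=2,sold=2 ship[1->2]=3 ship[0->1]=3 prod=4 -> inv=[9 3 10]
Step 6: demand=2,sold=2 ship[1->2]=3 ship[0->1]=3 prod=4 -> inv=[10 3 11]

10 3 11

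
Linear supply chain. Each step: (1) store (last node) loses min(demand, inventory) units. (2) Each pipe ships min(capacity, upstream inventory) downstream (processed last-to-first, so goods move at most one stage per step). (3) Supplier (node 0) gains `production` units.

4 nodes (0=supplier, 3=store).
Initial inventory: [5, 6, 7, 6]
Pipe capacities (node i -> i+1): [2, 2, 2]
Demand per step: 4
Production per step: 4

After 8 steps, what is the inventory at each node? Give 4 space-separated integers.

Step 1: demand=4,sold=4 ship[2->3]=2 ship[1->2]=2 ship[0->1]=2 prod=4 -> inv=[7 6 7 4]
Step 2: demand=4,sold=4 ship[2->3]=2 ship[1->2]=2 ship[0->1]=2 prod=4 -> inv=[9 6 7 2]
Step 3: demand=4,sold=2 ship[2->3]=2 ship[1->2]=2 ship[0->1]=2 prod=4 -> inv=[11 6 7 2]
Step 4: demand=4,sold=2 ship[2->3]=2 ship[1->2]=2 ship[0->1]=2 prod=4 -> inv=[13 6 7 2]
Step 5: demand=4,sold=2 ship[2->3]=2 ship[1->2]=2 ship[0->1]=2 prod=4 -> inv=[15 6 7 2]
Step 6: demand=4,sold=2 ship[2->3]=2 ship[1->2]=2 ship[0->1]=2 prod=4 -> inv=[17 6 7 2]
Step 7: demand=4,sold=2 ship[2->3]=2 ship[1->2]=2 ship[0->1]=2 prod=4 -> inv=[19 6 7 2]
Step 8: demand=4,sold=2 ship[2->3]=2 ship[1->2]=2 ship[0->1]=2 prod=4 -> inv=[21 6 7 2]

21 6 7 2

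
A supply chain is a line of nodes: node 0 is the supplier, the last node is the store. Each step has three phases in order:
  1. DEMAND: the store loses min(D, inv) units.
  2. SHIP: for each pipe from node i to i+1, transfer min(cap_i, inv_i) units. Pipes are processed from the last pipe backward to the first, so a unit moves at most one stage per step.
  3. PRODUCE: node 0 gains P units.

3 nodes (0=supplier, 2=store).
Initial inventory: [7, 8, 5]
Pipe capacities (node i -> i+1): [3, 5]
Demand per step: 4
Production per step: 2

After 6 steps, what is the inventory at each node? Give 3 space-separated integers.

Step 1: demand=4,sold=4 ship[1->2]=5 ship[0->1]=3 prod=2 -> inv=[6 6 6]
Step 2: demand=4,sold=4 ship[1->2]=5 ship[0->1]=3 prod=2 -> inv=[5 4 7]
Step 3: demand=4,sold=4 ship[1->2]=4 ship[0->1]=3 prod=2 -> inv=[4 3 7]
Step 4: demand=4,sold=4 ship[1->2]=3 ship[0->1]=3 prod=2 -> inv=[3 3 6]
Step 5: demand=4,sold=4 ship[1->2]=3 ship[0->1]=3 prod=2 -> inv=[2 3 5]
Step 6: demand=4,sold=4 ship[1->2]=3 ship[0->1]=2 prod=2 -> inv=[2 2 4]

2 2 4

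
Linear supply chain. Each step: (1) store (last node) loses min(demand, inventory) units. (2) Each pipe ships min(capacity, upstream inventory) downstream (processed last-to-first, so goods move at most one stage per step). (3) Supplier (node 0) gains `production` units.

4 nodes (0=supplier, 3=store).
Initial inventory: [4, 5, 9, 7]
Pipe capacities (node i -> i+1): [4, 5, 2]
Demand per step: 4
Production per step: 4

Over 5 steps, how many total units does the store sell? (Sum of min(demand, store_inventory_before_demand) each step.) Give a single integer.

Answer: 15

Derivation:
Step 1: sold=4 (running total=4) -> [4 4 12 5]
Step 2: sold=4 (running total=8) -> [4 4 14 3]
Step 3: sold=3 (running total=11) -> [4 4 16 2]
Step 4: sold=2 (running total=13) -> [4 4 18 2]
Step 5: sold=2 (running total=15) -> [4 4 20 2]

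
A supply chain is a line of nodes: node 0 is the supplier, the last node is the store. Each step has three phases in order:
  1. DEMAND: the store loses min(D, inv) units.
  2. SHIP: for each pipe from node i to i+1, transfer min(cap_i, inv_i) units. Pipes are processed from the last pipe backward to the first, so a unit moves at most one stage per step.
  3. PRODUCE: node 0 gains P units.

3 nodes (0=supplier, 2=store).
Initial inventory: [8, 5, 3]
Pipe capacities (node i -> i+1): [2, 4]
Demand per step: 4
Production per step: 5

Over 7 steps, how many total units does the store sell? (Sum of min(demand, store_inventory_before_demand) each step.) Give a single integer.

Answer: 18

Derivation:
Step 1: sold=3 (running total=3) -> [11 3 4]
Step 2: sold=4 (running total=7) -> [14 2 3]
Step 3: sold=3 (running total=10) -> [17 2 2]
Step 4: sold=2 (running total=12) -> [20 2 2]
Step 5: sold=2 (running total=14) -> [23 2 2]
Step 6: sold=2 (running total=16) -> [26 2 2]
Step 7: sold=2 (running total=18) -> [29 2 2]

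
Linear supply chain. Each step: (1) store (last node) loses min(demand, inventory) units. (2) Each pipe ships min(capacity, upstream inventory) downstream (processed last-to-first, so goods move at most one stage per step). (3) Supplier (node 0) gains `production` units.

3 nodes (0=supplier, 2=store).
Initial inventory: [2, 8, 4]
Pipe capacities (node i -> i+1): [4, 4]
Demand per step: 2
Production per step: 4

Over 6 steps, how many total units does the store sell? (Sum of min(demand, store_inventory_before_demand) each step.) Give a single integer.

Answer: 12

Derivation:
Step 1: sold=2 (running total=2) -> [4 6 6]
Step 2: sold=2 (running total=4) -> [4 6 8]
Step 3: sold=2 (running total=6) -> [4 6 10]
Step 4: sold=2 (running total=8) -> [4 6 12]
Step 5: sold=2 (running total=10) -> [4 6 14]
Step 6: sold=2 (running total=12) -> [4 6 16]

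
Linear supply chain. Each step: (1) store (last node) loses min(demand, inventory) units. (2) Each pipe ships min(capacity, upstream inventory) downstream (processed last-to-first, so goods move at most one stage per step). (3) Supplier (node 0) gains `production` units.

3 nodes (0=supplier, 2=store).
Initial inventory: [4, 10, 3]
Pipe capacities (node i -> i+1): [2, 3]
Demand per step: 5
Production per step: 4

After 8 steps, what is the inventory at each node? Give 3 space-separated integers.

Step 1: demand=5,sold=3 ship[1->2]=3 ship[0->1]=2 prod=4 -> inv=[6 9 3]
Step 2: demand=5,sold=3 ship[1->2]=3 ship[0->1]=2 prod=4 -> inv=[8 8 3]
Step 3: demand=5,sold=3 ship[1->2]=3 ship[0->1]=2 prod=4 -> inv=[10 7 3]
Step 4: demand=5,sold=3 ship[1->2]=3 ship[0->1]=2 prod=4 -> inv=[12 6 3]
Step 5: demand=5,sold=3 ship[1->2]=3 ship[0->1]=2 prod=4 -> inv=[14 5 3]
Step 6: demand=5,sold=3 ship[1->2]=3 ship[0->1]=2 prod=4 -> inv=[16 4 3]
Step 7: demand=5,sold=3 ship[1->2]=3 ship[0->1]=2 prod=4 -> inv=[18 3 3]
Step 8: demand=5,sold=3 ship[1->2]=3 ship[0->1]=2 prod=4 -> inv=[20 2 3]

20 2 3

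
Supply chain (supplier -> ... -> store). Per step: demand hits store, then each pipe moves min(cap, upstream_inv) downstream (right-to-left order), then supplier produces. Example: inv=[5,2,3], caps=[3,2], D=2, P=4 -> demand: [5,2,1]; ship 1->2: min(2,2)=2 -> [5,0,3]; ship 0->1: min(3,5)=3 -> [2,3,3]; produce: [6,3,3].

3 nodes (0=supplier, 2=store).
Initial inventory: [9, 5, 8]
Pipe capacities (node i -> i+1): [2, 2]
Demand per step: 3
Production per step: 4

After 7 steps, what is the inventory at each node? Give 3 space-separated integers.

Step 1: demand=3,sold=3 ship[1->2]=2 ship[0->1]=2 prod=4 -> inv=[11 5 7]
Step 2: demand=3,sold=3 ship[1->2]=2 ship[0->1]=2 prod=4 -> inv=[13 5 6]
Step 3: demand=3,sold=3 ship[1->2]=2 ship[0->1]=2 prod=4 -> inv=[15 5 5]
Step 4: demand=3,sold=3 ship[1->2]=2 ship[0->1]=2 prod=4 -> inv=[17 5 4]
Step 5: demand=3,sold=3 ship[1->2]=2 ship[0->1]=2 prod=4 -> inv=[19 5 3]
Step 6: demand=3,sold=3 ship[1->2]=2 ship[0->1]=2 prod=4 -> inv=[21 5 2]
Step 7: demand=3,sold=2 ship[1->2]=2 ship[0->1]=2 prod=4 -> inv=[23 5 2]

23 5 2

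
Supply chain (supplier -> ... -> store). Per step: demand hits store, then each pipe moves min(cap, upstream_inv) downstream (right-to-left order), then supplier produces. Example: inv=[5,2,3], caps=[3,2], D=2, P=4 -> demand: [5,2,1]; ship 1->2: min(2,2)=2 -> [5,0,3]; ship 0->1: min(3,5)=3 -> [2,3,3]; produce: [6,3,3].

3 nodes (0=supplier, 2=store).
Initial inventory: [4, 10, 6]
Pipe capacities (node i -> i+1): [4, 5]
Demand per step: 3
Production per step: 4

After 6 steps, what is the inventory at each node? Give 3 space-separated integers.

Step 1: demand=3,sold=3 ship[1->2]=5 ship[0->1]=4 prod=4 -> inv=[4 9 8]
Step 2: demand=3,sold=3 ship[1->2]=5 ship[0->1]=4 prod=4 -> inv=[4 8 10]
Step 3: demand=3,sold=3 ship[1->2]=5 ship[0->1]=4 prod=4 -> inv=[4 7 12]
Step 4: demand=3,sold=3 ship[1->2]=5 ship[0->1]=4 prod=4 -> inv=[4 6 14]
Step 5: demand=3,sold=3 ship[1->2]=5 ship[0->1]=4 prod=4 -> inv=[4 5 16]
Step 6: demand=3,sold=3 ship[1->2]=5 ship[0->1]=4 prod=4 -> inv=[4 4 18]

4 4 18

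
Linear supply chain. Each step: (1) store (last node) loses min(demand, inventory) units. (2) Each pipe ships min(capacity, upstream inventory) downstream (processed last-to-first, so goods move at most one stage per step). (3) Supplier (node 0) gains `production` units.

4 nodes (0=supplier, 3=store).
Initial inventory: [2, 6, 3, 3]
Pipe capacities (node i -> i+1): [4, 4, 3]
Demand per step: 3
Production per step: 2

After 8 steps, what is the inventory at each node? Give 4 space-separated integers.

Step 1: demand=3,sold=3 ship[2->3]=3 ship[1->2]=4 ship[0->1]=2 prod=2 -> inv=[2 4 4 3]
Step 2: demand=3,sold=3 ship[2->3]=3 ship[1->2]=4 ship[0->1]=2 prod=2 -> inv=[2 2 5 3]
Step 3: demand=3,sold=3 ship[2->3]=3 ship[1->2]=2 ship[0->1]=2 prod=2 -> inv=[2 2 4 3]
Step 4: demand=3,sold=3 ship[2->3]=3 ship[1->2]=2 ship[0->1]=2 prod=2 -> inv=[2 2 3 3]
Step 5: demand=3,sold=3 ship[2->3]=3 ship[1->2]=2 ship[0->1]=2 prod=2 -> inv=[2 2 2 3]
Step 6: demand=3,sold=3 ship[2->3]=2 ship[1->2]=2 ship[0->1]=2 prod=2 -> inv=[2 2 2 2]
Step 7: demand=3,sold=2 ship[2->3]=2 ship[1->2]=2 ship[0->1]=2 prod=2 -> inv=[2 2 2 2]
Step 8: demand=3,sold=2 ship[2->3]=2 ship[1->2]=2 ship[0->1]=2 prod=2 -> inv=[2 2 2 2]

2 2 2 2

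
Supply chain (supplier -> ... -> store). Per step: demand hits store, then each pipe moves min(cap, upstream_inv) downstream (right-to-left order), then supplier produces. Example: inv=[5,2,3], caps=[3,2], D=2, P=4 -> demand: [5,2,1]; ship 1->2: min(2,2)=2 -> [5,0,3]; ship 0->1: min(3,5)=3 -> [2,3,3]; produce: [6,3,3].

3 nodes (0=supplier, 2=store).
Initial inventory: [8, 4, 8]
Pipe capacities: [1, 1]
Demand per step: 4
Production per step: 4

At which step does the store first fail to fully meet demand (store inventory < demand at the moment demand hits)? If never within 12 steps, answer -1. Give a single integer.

Step 1: demand=4,sold=4 ship[1->2]=1 ship[0->1]=1 prod=4 -> [11 4 5]
Step 2: demand=4,sold=4 ship[1->2]=1 ship[0->1]=1 prod=4 -> [14 4 2]
Step 3: demand=4,sold=2 ship[1->2]=1 ship[0->1]=1 prod=4 -> [17 4 1]
Step 4: demand=4,sold=1 ship[1->2]=1 ship[0->1]=1 prod=4 -> [20 4 1]
Step 5: demand=4,sold=1 ship[1->2]=1 ship[0->1]=1 prod=4 -> [23 4 1]
Step 6: demand=4,sold=1 ship[1->2]=1 ship[0->1]=1 prod=4 -> [26 4 1]
Step 7: demand=4,sold=1 ship[1->2]=1 ship[0->1]=1 prod=4 -> [29 4 1]
Step 8: demand=4,sold=1 ship[1->2]=1 ship[0->1]=1 prod=4 -> [32 4 1]
Step 9: demand=4,sold=1 ship[1->2]=1 ship[0->1]=1 prod=4 -> [35 4 1]
Step 10: demand=4,sold=1 ship[1->2]=1 ship[0->1]=1 prod=4 -> [38 4 1]
Step 11: demand=4,sold=1 ship[1->2]=1 ship[0->1]=1 prod=4 -> [41 4 1]
Step 12: demand=4,sold=1 ship[1->2]=1 ship[0->1]=1 prod=4 -> [44 4 1]
First stockout at step 3

3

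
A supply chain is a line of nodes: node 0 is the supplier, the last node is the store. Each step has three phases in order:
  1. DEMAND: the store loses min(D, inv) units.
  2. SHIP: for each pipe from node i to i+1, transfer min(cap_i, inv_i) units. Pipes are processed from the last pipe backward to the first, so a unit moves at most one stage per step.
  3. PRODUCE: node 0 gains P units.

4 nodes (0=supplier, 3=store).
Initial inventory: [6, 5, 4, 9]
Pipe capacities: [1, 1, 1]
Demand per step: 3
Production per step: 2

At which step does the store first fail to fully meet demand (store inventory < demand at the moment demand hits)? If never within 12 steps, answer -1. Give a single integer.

Step 1: demand=3,sold=3 ship[2->3]=1 ship[1->2]=1 ship[0->1]=1 prod=2 -> [7 5 4 7]
Step 2: demand=3,sold=3 ship[2->3]=1 ship[1->2]=1 ship[0->1]=1 prod=2 -> [8 5 4 5]
Step 3: demand=3,sold=3 ship[2->3]=1 ship[1->2]=1 ship[0->1]=1 prod=2 -> [9 5 4 3]
Step 4: demand=3,sold=3 ship[2->3]=1 ship[1->2]=1 ship[0->1]=1 prod=2 -> [10 5 4 1]
Step 5: demand=3,sold=1 ship[2->3]=1 ship[1->2]=1 ship[0->1]=1 prod=2 -> [11 5 4 1]
Step 6: demand=3,sold=1 ship[2->3]=1 ship[1->2]=1 ship[0->1]=1 prod=2 -> [12 5 4 1]
Step 7: demand=3,sold=1 ship[2->3]=1 ship[1->2]=1 ship[0->1]=1 prod=2 -> [13 5 4 1]
Step 8: demand=3,sold=1 ship[2->3]=1 ship[1->2]=1 ship[0->1]=1 prod=2 -> [14 5 4 1]
Step 9: demand=3,sold=1 ship[2->3]=1 ship[1->2]=1 ship[0->1]=1 prod=2 -> [15 5 4 1]
Step 10: demand=3,sold=1 ship[2->3]=1 ship[1->2]=1 ship[0->1]=1 prod=2 -> [16 5 4 1]
Step 11: demand=3,sold=1 ship[2->3]=1 ship[1->2]=1 ship[0->1]=1 prod=2 -> [17 5 4 1]
Step 12: demand=3,sold=1 ship[2->3]=1 ship[1->2]=1 ship[0->1]=1 prod=2 -> [18 5 4 1]
First stockout at step 5

5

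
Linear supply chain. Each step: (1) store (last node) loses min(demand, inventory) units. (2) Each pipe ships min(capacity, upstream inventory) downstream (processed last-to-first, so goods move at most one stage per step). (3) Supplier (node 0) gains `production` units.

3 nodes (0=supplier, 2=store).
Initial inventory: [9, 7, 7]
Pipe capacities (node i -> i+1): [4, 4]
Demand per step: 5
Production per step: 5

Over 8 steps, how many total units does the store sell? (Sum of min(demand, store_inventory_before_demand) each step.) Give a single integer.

Step 1: sold=5 (running total=5) -> [10 7 6]
Step 2: sold=5 (running total=10) -> [11 7 5]
Step 3: sold=5 (running total=15) -> [12 7 4]
Step 4: sold=4 (running total=19) -> [13 7 4]
Step 5: sold=4 (running total=23) -> [14 7 4]
Step 6: sold=4 (running total=27) -> [15 7 4]
Step 7: sold=4 (running total=31) -> [16 7 4]
Step 8: sold=4 (running total=35) -> [17 7 4]

Answer: 35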